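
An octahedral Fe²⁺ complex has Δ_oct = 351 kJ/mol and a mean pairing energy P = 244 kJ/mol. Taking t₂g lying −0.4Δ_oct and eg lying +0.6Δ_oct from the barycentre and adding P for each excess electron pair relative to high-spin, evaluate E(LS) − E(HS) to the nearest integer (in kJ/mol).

Fe is in group 8, so Fe²⁺ is d⁶ (8 − 2 = 6).
In the high-spin limit (t₂g⁴ eg²) the orbital term is -0.4Δ_oct = -140 kJ/mol, with no excess pairing.
Low-spin: t₂g⁶ eg⁰, orbital CFSE = -2.4Δ_oct = -842 kJ/mol; plus 2 excess pairs × P = +488 kJ/mol; total -354 kJ/mol.
E(LS) − E(HS) = -354 − (-140) = -214 kJ/mol.

-214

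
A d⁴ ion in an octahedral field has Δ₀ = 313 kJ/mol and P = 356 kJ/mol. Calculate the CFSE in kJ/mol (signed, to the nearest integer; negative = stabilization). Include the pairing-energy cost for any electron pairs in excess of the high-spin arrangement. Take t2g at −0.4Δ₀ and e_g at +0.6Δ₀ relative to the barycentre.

-188

Since Δ₀ = 313 kJ/mol < P = 356 kJ/mol, the complex adopts the high-spin configuration.
Filling d⁴ accordingly: t2g^3 e_g^1.
Orbital CFSE = -0.6Δ₀ = -0.6 × 313 = -188 kJ/mol.
High-spin has no excess pairs, so no pairing correction applies.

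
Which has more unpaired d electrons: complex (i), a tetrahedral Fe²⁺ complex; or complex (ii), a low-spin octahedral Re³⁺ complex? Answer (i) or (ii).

(i): Group 8 minus oxidation state +2 gives a d⁶ configuration for Fe²⁺; With tetrahedral geometry the complex is necessarily high-spin; e³ t₂³ → 4 unpaired.
(ii): Re sits in group 7; removing 3 electrons leaves Re³⁺ with 7 − 3 = 4 d electrons; t2g^4 e_g^0 → 2 unpaired.
So (i) has more unpaired electrons.

(i)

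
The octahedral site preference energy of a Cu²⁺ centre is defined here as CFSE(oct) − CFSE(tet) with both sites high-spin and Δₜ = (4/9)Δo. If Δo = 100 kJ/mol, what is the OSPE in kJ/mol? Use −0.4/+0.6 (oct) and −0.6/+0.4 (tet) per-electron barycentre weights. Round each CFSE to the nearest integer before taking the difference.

Cu sits in group 11; removing 2 electrons leaves Cu²⁺ with 11 − 2 = 9 d electrons.
Octahedral high-spin t2g^6 e_g^3: CFSE = -0.6 × 100 = -60 kJ/mol.
Tetrahedral e^4 t2^5 gives -0.4Δₜ = -0.4 × (4/9) × 100 = -18 kJ/mol.
OSPE = CFSE(oct) − CFSE(tet) = -60 − (-18) = -42 kJ/mol.

-42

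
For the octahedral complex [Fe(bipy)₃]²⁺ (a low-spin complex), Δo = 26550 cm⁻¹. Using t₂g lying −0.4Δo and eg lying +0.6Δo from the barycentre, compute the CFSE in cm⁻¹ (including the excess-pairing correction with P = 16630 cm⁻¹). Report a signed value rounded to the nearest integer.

bipy is neutral, so the +2 overall charge sits on Fe: oxidation state +2.
Fe is in group 8, so Fe²⁺ is d⁶ (8 − 2 = 6).
Configuration: t₂g⁶ eg⁰.
Orbital CFSE = 6(-0.4) + 0(0.6) = -2.4Δo = -2.4 × 26550 = -63720 cm⁻¹.
Relative to high-spin t₂g⁴ eg² (1 paired), the low-spin configuration has 2 additional pairs, contributing +2 × 16630 = +33260 cm⁻¹.
Combining: -63720 + 33260 = -30460 cm⁻¹.

-30460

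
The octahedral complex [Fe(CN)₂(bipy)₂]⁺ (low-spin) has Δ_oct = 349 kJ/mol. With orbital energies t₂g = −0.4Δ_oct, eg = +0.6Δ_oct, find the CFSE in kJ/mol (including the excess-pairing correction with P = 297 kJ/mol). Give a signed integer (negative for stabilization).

Ligand charges: 2×(-1) from CN⁻ and 2×(+0) from bipy sum to -2; with overall charge +1, Fe is +3.
Fe³⁺: group 8, so d-count = 8 − 3 = 5.
Electron filling gives t₂g⁵ eg⁰.
Orbital CFSE = 5(-0.4) + 0(0.6) = -2.0Δ_oct = -2.0 × 349 = -698 kJ/mol.
High-spin d⁵ would be t₂g³ eg² with 0 pairs; low-spin has 2, so 2 excess pairs cost +2P = +594 kJ/mol.
Combining: -698 + 594 = -104 kJ/mol.

-104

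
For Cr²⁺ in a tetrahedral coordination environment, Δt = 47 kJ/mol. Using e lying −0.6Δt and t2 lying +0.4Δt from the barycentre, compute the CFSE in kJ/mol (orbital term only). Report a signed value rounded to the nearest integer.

Group 6 minus oxidation state +2 gives a d⁴ configuration for Cr²⁺.
With tetrahedral geometry the complex is necessarily high-spin.
Configuration: e^2 t2^2.
The orbital stabilization is -0.4Δt = -0.4 × 47 = -19 kJ/mol.

-19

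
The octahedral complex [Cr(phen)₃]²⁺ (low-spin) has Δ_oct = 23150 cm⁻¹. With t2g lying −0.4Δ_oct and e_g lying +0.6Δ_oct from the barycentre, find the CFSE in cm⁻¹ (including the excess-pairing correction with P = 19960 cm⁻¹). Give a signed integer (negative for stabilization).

-17080

phen is neutral, so the +2 overall charge sits on Cr: oxidation state +2.
Cr sits in group 6; removing 2 electrons leaves Cr²⁺ with 6 − 2 = 4 d electrons.
Configuration: t2g^4 e_g^0.
CFSE(orbital) = 4×(-0.4Δ_oct) + 0×(0.6Δ_oct) = -1.6Δ_oct; with Δ_oct = 23150 cm⁻¹ that is -37040 cm⁻¹.
High-spin d⁴ would be t2g^3 e_g^1 with 0 pairs; low-spin has 1, so 1 excess pair costs +1P = +19960 cm⁻¹.
Net CFSE = -37040 + 19960 = -17080 cm⁻¹.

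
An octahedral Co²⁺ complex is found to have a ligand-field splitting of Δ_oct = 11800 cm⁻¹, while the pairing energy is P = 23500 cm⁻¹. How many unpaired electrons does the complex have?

Co sits in group 9; removing 2 electrons leaves Co²⁺ with 9 − 2 = 7 d electrons.
With Δ_oct < P the complex is high-spin.
Configuration: t₂g⁵ eg².
Unpaired electrons: 3.

3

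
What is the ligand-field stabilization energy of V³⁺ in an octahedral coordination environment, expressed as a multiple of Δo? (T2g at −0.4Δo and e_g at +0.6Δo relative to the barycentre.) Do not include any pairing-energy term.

-0.8 Δo

V sits in group 5; removing 3 electrons leaves V³⁺ with 5 − 3 = 2 d electrons.
For octahedral d² the high- and low-spin configurations coincide.
Configuration: t2g^2 e_g^0.
CFSE = 2(-0.4Δo) + 0(0.6Δo) = -0.8Δo + 0.0Δo = -0.8Δo.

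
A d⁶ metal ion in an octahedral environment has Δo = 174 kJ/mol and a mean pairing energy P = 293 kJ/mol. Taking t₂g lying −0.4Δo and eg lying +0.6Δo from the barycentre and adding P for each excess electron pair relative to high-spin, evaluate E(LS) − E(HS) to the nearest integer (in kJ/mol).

In the high-spin limit (t₂g⁴ eg²) the orbital term is -0.4Δo = -70 kJ/mol, with no excess pairing.
For low-spin the configuration is t₂g⁶ eg⁰: orbital energy -2.4 × 174 = -418 kJ/mol, and 2 additional pairs relative to high-spin add 586 kJ/mol, giving 168 kJ/mol.
Thus E(LS) − E(HS) = 238 kJ/mol.

238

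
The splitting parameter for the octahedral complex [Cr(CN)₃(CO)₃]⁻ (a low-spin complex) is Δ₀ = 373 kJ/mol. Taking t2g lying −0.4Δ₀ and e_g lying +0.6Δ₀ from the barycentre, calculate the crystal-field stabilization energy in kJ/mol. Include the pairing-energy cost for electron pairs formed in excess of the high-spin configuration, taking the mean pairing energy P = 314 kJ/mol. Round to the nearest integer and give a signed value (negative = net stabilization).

Ligand charges: 3×(-1) from CN⁻ and 3×(+0) from CO sum to -3; with overall charge -1, Cr is +2.
Cr sits in group 6; removing 2 electrons leaves Cr²⁺ with 6 − 2 = 4 d electrons.
Configuration: t2g^4 e_g^0.
CFSE(orbital) = 4×(-0.4Δ₀) + 0×(0.6Δ₀) = -1.6Δ₀; with Δ₀ = 373 kJ/mol that is -597 kJ/mol.
Pairing penalty: 1 pair vs 0 in the high-spin reference → 1 extra × P = 314 kJ/mol.
Overall CFSE = -597 + 314 = -283 kJ/mol.

-283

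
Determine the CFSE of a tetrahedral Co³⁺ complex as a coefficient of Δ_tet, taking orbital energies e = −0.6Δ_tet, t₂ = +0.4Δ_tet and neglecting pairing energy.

-0.6 Δ_tet

Group 9 minus oxidation state +3 gives a d⁶ configuration for Co³⁺.
Tetrahedral fields are weak (Δₜ ≈ 4/9 Δₒ), so electrons fill high-spin.
Configuration: e³ t₂³.
CFSE = 3(-0.6Δ_tet) + 3(0.4Δ_tet) = -1.8Δ_tet + 1.2Δ_tet = -0.6Δ_tet.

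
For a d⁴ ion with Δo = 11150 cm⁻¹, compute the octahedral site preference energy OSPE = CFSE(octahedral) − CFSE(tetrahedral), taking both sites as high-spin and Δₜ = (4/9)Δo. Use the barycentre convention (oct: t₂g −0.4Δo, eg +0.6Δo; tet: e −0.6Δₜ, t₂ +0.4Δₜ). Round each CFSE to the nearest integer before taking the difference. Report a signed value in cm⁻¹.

-4708

Octahedral (high-spin): t2g^3 e_g^1, CFSE = 3(−0.4) + 1(+0.6) = -0.6Δo = -0.6 × 11150 = -6690 cm⁻¹.
Tetrahedral: e^2 t2^2, CFSE = 2(−0.6) + 2(+0.4) = -0.4Δₜ = -0.4 × (4/9) × 11150 = -1982 cm⁻¹.
OSPE = CFSE(oct) − CFSE(tet) = -6690 − (-1982) = -4708 cm⁻¹.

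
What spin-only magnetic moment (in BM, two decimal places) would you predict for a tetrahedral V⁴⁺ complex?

V⁴⁺: group 5, so d-count = 5 − 4 = 1.
Tetrahedral splitting is small, so the complex is high-spin.
Configuration: e¹ t₂⁰ → 1 unpaired electron.
μ(spin-only) = √[1(1+2)] = √3 ≈ 1.73 BM.

1.73 BM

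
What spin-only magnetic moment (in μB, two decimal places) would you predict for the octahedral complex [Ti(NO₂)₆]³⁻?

1.73 μB

Each NO₂⁻ contributes -1; 6 × (-1) = -6. With overall charge -3, Ti is in the +3 oxidation state.
Ti sits in group 4; removing 3 electrons leaves Ti³⁺ with 4 − 3 = 1 d electrons.
Configuration: t₂g¹ eg⁰ → 1 unpaired electron.
μ(spin-only) = √[1(1+2)] = √3 ≈ 1.73 μB.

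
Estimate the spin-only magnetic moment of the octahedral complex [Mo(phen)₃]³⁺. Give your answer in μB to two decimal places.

3.87 μB

phen is neutral, so the +3 overall charge sits on Mo: oxidation state +3.
Mo is in group 6, so Mo³⁺ is d³ (6 − 3 = 3).
Configuration: t₂g³ eg⁰ → 3 unpaired electrons.
μ(spin-only) = √[3(3+2)] = √15 ≈ 3.87 μB.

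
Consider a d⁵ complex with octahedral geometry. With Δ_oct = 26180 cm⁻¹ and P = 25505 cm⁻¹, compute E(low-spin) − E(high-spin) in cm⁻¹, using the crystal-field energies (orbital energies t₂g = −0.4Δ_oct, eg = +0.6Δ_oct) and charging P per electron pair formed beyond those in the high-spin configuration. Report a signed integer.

-1350

High-spin: t₂g³ eg², CFSE = 0.0Δ_oct = 0 cm⁻¹.
Low-spin: t₂g⁵ eg⁰, orbital CFSE = -2.0Δ_oct = -52360 cm⁻¹; plus 2 excess pairs × P = +51010 cm⁻¹; total -1350 cm⁻¹.
E(LS) − E(HS) = -1350 − (0) = -1350 cm⁻¹.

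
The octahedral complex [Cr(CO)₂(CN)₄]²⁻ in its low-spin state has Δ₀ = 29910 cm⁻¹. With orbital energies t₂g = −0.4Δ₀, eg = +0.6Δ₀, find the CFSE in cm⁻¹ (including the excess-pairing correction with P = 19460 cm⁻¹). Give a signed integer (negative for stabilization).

Ligand charges: 2×(+0) from CO and 4×(-1) from CN⁻ sum to -4; with overall charge -2, Cr is +2.
Group 6 minus oxidation state +2 gives a d⁴ configuration for Cr²⁺.
Electron filling gives t₂g⁴ eg⁰.
CFSE(orbital) = 4×(-0.4Δ₀) + 0×(0.6Δ₀) = -1.6Δ₀; with Δ₀ = 29910 cm⁻¹ that is -47856 cm⁻¹.
High-spin d⁴ would be t₂g³ eg¹ with 0 pairs; low-spin has 1, so 1 excess pair costs +1P = +19460 cm⁻¹.
Combining: -47856 + 19460 = -28396 cm⁻¹.

-28396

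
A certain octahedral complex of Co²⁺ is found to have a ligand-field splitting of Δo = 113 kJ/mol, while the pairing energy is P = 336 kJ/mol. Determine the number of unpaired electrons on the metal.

3

Co²⁺: group 9, so d-count = 9 − 2 = 7.
Here Δo < P (113 < 336), so the high-spin state is favoured.
Configuration: t2g^5 e_g^2.
Unpaired electrons: 3.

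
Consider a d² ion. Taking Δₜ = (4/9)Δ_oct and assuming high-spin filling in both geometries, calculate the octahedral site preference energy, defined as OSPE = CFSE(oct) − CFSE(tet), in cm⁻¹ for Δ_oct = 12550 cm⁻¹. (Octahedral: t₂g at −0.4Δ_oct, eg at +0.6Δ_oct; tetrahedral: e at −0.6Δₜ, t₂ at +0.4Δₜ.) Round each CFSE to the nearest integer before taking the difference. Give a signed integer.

-3347

Octahedral (high-spin): t₂g² eg⁰, CFSE = 2(−0.4) + 0(+0.6) = -0.8Δ_oct = -0.8 × 12550 = -10040 cm⁻¹.
In a tetrahedral site the filling is e² t₂⁰: CFSE(tet) = -1.2Δₜ = -1.2 × (4/9)(12550) = -6693 cm⁻¹.
OSPE = -10040 − (-6693) = -3347 cm⁻¹.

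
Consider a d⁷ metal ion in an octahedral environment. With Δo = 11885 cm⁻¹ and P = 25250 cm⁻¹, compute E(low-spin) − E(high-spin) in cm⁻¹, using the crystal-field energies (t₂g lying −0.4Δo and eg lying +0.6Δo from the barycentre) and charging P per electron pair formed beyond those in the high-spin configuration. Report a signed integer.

High-spin: t₂g⁵ eg², CFSE = -0.8Δo = -9508 cm⁻¹.
Low-spin t₂g⁶ eg¹ gives -1.8Δo = -21393 cm⁻¹, but forming 1 extra pair costs 1P = 25250 cm⁻¹, so E(LS) = -21393 + 25250 = 3857 cm⁻¹.
The difference is 3857 − (-9508) = 13365 cm⁻¹, so high-spin lies lower.

13365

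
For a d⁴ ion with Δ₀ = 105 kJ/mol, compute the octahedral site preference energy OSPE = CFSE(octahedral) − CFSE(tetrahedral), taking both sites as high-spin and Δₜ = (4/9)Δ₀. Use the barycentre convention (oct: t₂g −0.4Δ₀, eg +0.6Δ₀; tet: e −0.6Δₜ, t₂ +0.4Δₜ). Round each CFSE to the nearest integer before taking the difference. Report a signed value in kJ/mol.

-44

Octahedral (high-spin): t₂g³ eg¹, CFSE = 3(−0.4) + 1(+0.6) = -0.6Δ₀ = -0.6 × 105 = -63 kJ/mol.
Tetrahedral: e² t₂², CFSE = 2(−0.6) + 2(+0.4) = -0.4Δₜ = -0.4 × (4/9) × 105 = -19 kJ/mol.
OSPE = CFSE(oct) − CFSE(tet) = -63 − (-19) = -44 kJ/mol.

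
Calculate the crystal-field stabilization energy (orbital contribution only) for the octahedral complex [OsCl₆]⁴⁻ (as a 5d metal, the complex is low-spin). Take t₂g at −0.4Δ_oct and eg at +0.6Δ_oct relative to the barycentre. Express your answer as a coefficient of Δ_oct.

Each Cl⁻ contributes -1; 6 × (-1) = -6. With overall charge -4, Os is in the +2 oxidation state.
Os sits in group 8; removing 2 electrons leaves Os²⁺ with 8 − 2 = 6 d electrons.
Configuration: t₂g⁶ eg⁰.
CFSE = 6(-0.4Δ_oct) + 0(0.6Δ_oct) = -2.4Δ_oct + 0.0Δ_oct = -2.4Δ_oct.

-2.4 Δ_oct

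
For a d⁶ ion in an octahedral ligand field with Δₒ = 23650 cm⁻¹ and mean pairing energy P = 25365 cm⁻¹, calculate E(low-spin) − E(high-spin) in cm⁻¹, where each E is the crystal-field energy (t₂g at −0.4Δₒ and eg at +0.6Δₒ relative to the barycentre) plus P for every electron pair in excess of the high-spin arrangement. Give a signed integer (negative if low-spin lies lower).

3430

High-spin d⁶ fills as t₂g⁴ eg² with CFSE 4(−0.4) + 2(+0.6) = -0.4Δₒ = -9460 cm⁻¹.
For low-spin the configuration is t₂g⁶ eg⁰: orbital energy -2.4 × 23650 = -56760 cm⁻¹, and 2 additional pairs relative to high-spin add 50730 cm⁻¹, giving -6030 cm⁻¹.
E(LS) − E(HS) = -6030 − (-9460) = 3430 cm⁻¹.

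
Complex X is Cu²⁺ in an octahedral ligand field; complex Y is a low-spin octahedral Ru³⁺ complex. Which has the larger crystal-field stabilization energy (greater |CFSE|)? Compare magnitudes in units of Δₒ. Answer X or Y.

Y

X: Group 11 minus oxidation state +2 gives a d⁹ configuration for Cu²⁺; t₂g⁶ eg³, CFSE = -0.6Δₒ.
Y: Group 8 minus oxidation state +3 gives a d⁵ configuration for Ru³⁺; t2g^5 e_g^0, CFSE = -2.0Δₒ.
So Y has the larger |CFSE|.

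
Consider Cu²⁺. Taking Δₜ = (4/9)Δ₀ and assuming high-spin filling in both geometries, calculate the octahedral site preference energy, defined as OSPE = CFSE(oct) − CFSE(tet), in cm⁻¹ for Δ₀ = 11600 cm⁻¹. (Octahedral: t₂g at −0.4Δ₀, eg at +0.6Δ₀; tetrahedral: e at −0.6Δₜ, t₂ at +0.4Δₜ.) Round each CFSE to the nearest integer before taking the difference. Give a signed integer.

Cu is in group 11, so Cu²⁺ is d⁹ (11 − 2 = 9).
In an octahedral site d⁹ (HS) is t2g^6 e_g^3, giving CFSE(oct) = -0.6Δ₀ = -6960 cm⁻¹.
Tetrahedral: e^4 t2^5, CFSE = 4(−0.6) + 5(+0.4) = -0.4Δₜ = -0.4 × (4/9) × 11600 = -2062 cm⁻¹.
Subtracting, OSPE = -6960 − (-2062) = -4898 cm⁻¹.

-4898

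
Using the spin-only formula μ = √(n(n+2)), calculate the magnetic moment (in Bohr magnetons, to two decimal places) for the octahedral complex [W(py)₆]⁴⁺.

py is neutral, so the +4 overall charge sits on W: oxidation state +4.
Group 6 minus oxidation state +4 gives a d² configuration for W⁴⁺.
Configuration: t2g^2 e_g^0 → 2 unpaired electrons.
μ(spin-only) = √[2(2+2)] = √8 ≈ 2.83 Bohr magnetons.

2.83 Bohr magnetons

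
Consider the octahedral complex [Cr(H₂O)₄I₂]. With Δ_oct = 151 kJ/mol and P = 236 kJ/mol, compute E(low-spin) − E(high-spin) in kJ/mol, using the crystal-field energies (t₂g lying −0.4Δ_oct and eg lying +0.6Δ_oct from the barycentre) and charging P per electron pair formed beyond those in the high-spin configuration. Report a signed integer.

Ligand charges: 4×(+0) from H₂O and 2×(-1) from I⁻ sum to -2; with overall charge +0, Cr is +2.
Cr²⁺: group 6, so d-count = 6 − 2 = 4.
High-spin d⁴ fills as t₂g³ eg¹ with CFSE 3(−0.4) + 1(+0.6) = -0.6Δ_oct = -91 kJ/mol.
Low-spin t₂g⁴ eg⁰ gives -1.6Δ_oct = -242 kJ/mol, but forming 1 extra pair costs 1P = 236 kJ/mol, so E(LS) = -242 + 236 = -6 kJ/mol.
Thus E(LS) − E(HS) = 85 kJ/mol.

85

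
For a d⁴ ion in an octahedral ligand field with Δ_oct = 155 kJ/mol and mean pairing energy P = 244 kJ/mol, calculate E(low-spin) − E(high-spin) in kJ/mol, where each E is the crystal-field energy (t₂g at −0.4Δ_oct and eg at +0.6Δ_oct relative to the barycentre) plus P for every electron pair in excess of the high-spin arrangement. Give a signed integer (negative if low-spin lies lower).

High-spin: t₂g³ eg¹, CFSE = -0.6Δ_oct = -93 kJ/mol.
Low-spin: t₂g⁴ eg⁰, orbital CFSE = -1.6Δ_oct = -248 kJ/mol; plus 1 excess pair × P = +244 kJ/mol; total -4 kJ/mol.
Thus E(LS) − E(HS) = 89 kJ/mol.

89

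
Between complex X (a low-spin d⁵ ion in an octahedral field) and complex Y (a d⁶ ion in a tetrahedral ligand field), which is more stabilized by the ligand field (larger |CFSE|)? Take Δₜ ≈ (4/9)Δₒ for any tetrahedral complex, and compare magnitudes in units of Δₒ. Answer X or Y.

X

X: t₂g⁵ eg⁰, CFSE = -2.0Δₒ.
Y: Tetrahedral fields are weak (Δₜ ≈ 4/9 Δₒ), so electrons fill high-spin; e^3 t2^3, CFSE = -0.6Δₜ ≈ -0.27Δₒ.
So X has the larger |CFSE|.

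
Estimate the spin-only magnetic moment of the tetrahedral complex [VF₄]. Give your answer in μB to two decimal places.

1.73 μB

Each F⁻ contributes -1; 4 × (-1) = -4. With overall charge +0, V is in the +4 oxidation state.
Group 5 minus oxidation state +4 gives a d¹ configuration for V⁴⁺.
Tetrahedral fields are weak (Δₜ ≈ 4/9 Δₒ), so electrons fill high-spin.
Configuration: e¹ t₂⁰ → 1 unpaired electron.
μ(spin-only) = √[1(1+2)] = √3 ≈ 1.73 μB.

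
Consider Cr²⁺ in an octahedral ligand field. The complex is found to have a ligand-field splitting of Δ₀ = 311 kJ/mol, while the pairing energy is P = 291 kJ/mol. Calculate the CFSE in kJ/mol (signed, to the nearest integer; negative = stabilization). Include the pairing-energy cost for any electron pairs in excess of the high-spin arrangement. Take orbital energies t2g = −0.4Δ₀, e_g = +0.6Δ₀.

Cr²⁺: group 6, so d-count = 6 − 2 = 4.
Here Δ₀ > P (311 > 291), so the low-spin state is favoured.
That gives t2g^4 e_g^0.
Orbital CFSE = -1.6Δ₀ = -1.6 × 311 = -498 kJ/mol.
Excess pairs vs high-spin: 1 − 0 = 1; pairing cost = +291 kJ/mol.
Net CFSE = -498 + 291 = -207 kJ/mol.

-207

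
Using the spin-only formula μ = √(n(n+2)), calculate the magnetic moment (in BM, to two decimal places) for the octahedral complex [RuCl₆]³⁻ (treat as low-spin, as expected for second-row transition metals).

Each Cl⁻ contributes -1; 6 × (-1) = -6. With overall charge -3, Ru is in the +3 oxidation state.
Ru³⁺: group 8, so d-count = 8 − 3 = 5.
Configuration: t2g^5 e_g^0 → 1 unpaired electron.
μ(spin-only) = √[1(1+2)] = √3 ≈ 1.73 BM.

1.73 BM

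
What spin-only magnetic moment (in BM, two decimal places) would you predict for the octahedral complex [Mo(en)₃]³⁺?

en is neutral, so the +3 overall charge sits on Mo: oxidation state +3.
Group 6 minus oxidation state +3 gives a d³ configuration for Mo³⁺.
Configuration: t2g^3 e_g^0 → 3 unpaired electrons.
μ(spin-only) = √[3(3+2)] = √15 ≈ 3.87 BM.

3.87 BM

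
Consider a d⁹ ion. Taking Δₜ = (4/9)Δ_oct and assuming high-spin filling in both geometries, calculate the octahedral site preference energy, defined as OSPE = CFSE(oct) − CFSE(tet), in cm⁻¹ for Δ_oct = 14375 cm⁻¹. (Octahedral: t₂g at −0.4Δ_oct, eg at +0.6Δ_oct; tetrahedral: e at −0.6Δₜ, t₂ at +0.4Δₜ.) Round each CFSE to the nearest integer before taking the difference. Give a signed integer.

-6069

Octahedral high-spin t₂g⁶ eg³: CFSE = -0.6 × 14375 = -8625 cm⁻¹.
Tetrahedral: e⁴ t₂⁵, CFSE = 4(−0.6) + 5(+0.4) = -0.4Δₜ = -0.4 × (4/9) × 14375 = -2556 cm⁻¹.
OSPE = CFSE(oct) − CFSE(tet) = -8625 − (-2556) = -6069 cm⁻¹.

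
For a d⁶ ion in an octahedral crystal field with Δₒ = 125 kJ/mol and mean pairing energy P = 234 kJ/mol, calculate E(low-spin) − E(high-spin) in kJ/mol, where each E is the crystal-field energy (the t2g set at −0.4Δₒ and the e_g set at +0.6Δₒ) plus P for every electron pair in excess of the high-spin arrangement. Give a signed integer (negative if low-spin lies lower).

218

High-spin: t2g^4 e_g^2, CFSE = -0.4Δₒ = -50 kJ/mol.
Low-spin: t2g^6 e_g^0, orbital CFSE = -2.4Δₒ = -300 kJ/mol; plus 2 excess pairs × P = +468 kJ/mol; total 168 kJ/mol.
The difference is 168 − (-50) = 218 kJ/mol, so high-spin lies lower.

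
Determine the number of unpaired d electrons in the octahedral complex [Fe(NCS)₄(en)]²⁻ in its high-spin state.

4

Ligand charges: 4×(-1) from NCS⁻ and 1×(+0) from en sum to -4; with overall charge -2, Fe is +2.
Fe²⁺: group 8, so d-count = 8 − 2 = 6.
Configuration: t₂g⁴ eg², giving 4 unpaired electrons.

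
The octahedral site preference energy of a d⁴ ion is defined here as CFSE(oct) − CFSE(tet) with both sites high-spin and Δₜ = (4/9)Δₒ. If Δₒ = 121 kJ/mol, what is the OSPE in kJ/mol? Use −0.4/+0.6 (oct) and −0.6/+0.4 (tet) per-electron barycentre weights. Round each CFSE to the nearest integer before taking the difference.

Octahedral high-spin t2g^3 e_g^1: CFSE = -0.6 × 121 = -73 kJ/mol.
In a tetrahedral site the filling is e^2 t2^2: CFSE(tet) = -0.4Δₜ = -0.4 × (4/9)(121) = -22 kJ/mol.
Subtracting, OSPE = -73 − (-22) = -51 kJ/mol.

-51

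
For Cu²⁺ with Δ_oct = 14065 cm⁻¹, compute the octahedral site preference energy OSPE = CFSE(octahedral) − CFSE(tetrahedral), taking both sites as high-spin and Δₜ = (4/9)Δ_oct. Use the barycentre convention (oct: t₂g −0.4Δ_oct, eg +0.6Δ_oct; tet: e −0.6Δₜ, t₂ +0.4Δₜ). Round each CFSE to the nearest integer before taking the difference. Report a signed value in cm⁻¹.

Cu sits in group 11; removing 2 electrons leaves Cu²⁺ with 11 − 2 = 9 d electrons.
Octahedral high-spin t₂g⁶ eg³: CFSE = -0.6 × 14065 = -8439 cm⁻¹.
Tetrahedral e⁴ t₂⁵ gives -0.4Δₜ = -0.4 × (4/9) × 14065 = -2500 cm⁻¹.
OSPE = -8439 − (-2500) = -5939 cm⁻¹.

-5939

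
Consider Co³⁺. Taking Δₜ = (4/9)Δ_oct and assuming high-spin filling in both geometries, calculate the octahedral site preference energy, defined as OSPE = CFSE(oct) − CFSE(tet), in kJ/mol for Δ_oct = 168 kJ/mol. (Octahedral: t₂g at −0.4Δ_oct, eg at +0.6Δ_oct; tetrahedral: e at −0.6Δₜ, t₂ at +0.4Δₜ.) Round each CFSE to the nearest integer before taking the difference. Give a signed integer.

-22

Co³⁺: group 9, so d-count = 9 − 3 = 6.
In an octahedral site d⁶ (HS) is t₂g⁴ eg², giving CFSE(oct) = -0.4Δ_oct = -67 kJ/mol.
Tetrahedral: e³ t₂³, CFSE = 3(−0.6) + 3(+0.4) = -0.6Δₜ = -0.6 × (4/9) × 168 = -45 kJ/mol.
OSPE = CFSE(oct) − CFSE(tet) = -67 − (-45) = -22 kJ/mol.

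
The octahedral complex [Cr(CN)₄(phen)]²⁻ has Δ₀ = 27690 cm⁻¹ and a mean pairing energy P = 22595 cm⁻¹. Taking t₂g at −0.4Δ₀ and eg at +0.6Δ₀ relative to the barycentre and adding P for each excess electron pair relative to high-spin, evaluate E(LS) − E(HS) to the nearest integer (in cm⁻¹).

-5095

Ligand charges: 4×(-1) from CN⁻ and 1×(+0) from phen sum to -4; with overall charge -2, Cr is +2.
Cr²⁺: group 6, so d-count = 6 − 2 = 4.
High-spin d⁴ fills as t₂g³ eg¹ with CFSE 3(−0.4) + 1(+0.6) = -0.6Δ₀ = -16614 cm⁻¹.
Low-spin t₂g⁴ eg⁰ gives -1.6Δ₀ = -44304 cm⁻¹, but forming 1 extra pair costs 1P = 22595 cm⁻¹, so E(LS) = -44304 + 22595 = -21709 cm⁻¹.
The difference is -21709 − (-16614) = -5095 cm⁻¹, so low-spin lies lower.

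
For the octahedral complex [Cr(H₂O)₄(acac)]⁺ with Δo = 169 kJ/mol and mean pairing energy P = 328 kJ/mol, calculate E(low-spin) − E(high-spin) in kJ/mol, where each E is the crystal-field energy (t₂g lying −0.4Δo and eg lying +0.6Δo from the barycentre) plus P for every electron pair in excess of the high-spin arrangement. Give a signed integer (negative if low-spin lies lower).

Ligand charges: 4×(+0) from H₂O and 1×(-1) from acac⁻ sum to -1; with overall charge +1, Cr is +2.
Cr is in group 6, so Cr²⁺ is d⁴ (6 − 2 = 4).
High-spin: t₂g³ eg¹, CFSE = -0.6Δo = -101 kJ/mol.
For low-spin the configuration is t₂g⁴ eg⁰: orbital energy -1.6 × 169 = -270 kJ/mol, and 1 additional pair relative to high-spin adds 328 kJ/mol, giving 58 kJ/mol.
Thus E(LS) − E(HS) = 159 kJ/mol.

159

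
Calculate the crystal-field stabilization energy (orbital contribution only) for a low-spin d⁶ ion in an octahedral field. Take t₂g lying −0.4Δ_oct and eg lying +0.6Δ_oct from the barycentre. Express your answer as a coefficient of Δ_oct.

-2.4 Δ_oct

Configuration: t₂g⁶ eg⁰.
CFSE = 6(-0.4Δ_oct) + 0(0.6Δ_oct) = -2.4Δ_oct + 0.0Δ_oct = -2.4Δ_oct.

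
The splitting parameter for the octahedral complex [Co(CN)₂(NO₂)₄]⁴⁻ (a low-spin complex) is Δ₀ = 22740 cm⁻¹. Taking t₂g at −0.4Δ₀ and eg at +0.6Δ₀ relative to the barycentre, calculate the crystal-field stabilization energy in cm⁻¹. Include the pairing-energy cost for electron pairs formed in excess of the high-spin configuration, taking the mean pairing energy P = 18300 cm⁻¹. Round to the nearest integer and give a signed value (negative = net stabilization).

Ligand charges: 2×(-1) from CN⁻ and 4×(-1) from NO₂⁻ sum to -6; with overall charge -4, Co is +2.
Co sits in group 9; removing 2 electrons leaves Co²⁺ with 9 − 2 = 7 d electrons.
The d⁷ electrons fill as t₂g⁶ eg¹.
The orbital stabilization is -1.8Δ₀ = -1.8 × 22740 = -40932 cm⁻¹.
Pairing penalty: 3 pairs vs 2 in the high-spin reference → 1 extra × P = 18300 cm⁻¹.
Net CFSE = -40932 + 18300 = -22632 cm⁻¹.

-22632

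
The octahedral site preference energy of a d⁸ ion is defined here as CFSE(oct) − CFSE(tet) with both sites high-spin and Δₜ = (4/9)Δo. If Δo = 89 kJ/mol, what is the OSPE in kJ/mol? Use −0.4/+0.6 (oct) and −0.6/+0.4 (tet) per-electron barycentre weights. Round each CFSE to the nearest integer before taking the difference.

-75

In an octahedral site d⁸ (HS) is t2g^6 e_g^2, giving CFSE(oct) = -1.2Δo = -107 kJ/mol.
In a tetrahedral site the filling is e^4 t2^4: CFSE(tet) = -0.8Δₜ = -0.8 × (4/9)(89) = -32 kJ/mol.
OSPE = -107 − (-32) = -75 kJ/mol.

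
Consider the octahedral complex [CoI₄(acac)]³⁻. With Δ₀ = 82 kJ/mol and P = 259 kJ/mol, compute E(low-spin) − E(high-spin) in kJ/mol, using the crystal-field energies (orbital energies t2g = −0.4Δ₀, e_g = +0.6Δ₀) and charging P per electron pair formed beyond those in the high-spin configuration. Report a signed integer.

Ligand charges: 4×(-1) from I⁻ and 1×(-1) from acac⁻ sum to -5; with overall charge -3, Co is +2.
Co²⁺: group 9, so d-count = 9 − 2 = 7.
High-spin d⁷ fills as t2g^5 e_g^2 with CFSE 5(−0.4) + 2(+0.6) = -0.8Δ₀ = -66 kJ/mol.
For low-spin the configuration is t2g^6 e_g^1: orbital energy -1.8 × 82 = -148 kJ/mol, and 1 additional pair relative to high-spin adds 259 kJ/mol, giving 111 kJ/mol.
E(LS) − E(HS) = 111 − (-66) = 177 kJ/mol.

177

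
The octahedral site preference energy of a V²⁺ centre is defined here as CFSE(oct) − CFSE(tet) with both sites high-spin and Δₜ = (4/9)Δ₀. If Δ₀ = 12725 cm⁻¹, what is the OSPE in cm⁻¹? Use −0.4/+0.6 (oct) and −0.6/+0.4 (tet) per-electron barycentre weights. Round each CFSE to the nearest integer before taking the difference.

-10746

V²⁺: group 5, so d-count = 5 − 2 = 3.
In an octahedral site d³ (HS) is t₂g³ eg⁰, giving CFSE(oct) = -1.2Δ₀ = -15270 cm⁻¹.
In a tetrahedral site the filling is e² t₂¹: CFSE(tet) = -0.8Δₜ = -0.8 × (4/9)(12725) = -4524 cm⁻¹.
OSPE = -15270 − (-4524) = -10746 cm⁻¹.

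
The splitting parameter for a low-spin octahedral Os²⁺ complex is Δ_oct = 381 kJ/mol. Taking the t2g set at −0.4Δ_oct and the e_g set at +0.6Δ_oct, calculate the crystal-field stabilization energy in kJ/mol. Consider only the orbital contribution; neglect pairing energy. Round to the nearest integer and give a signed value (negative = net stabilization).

-914

Os²⁺: group 8, so d-count = 8 − 2 = 6.
The d⁶ electrons fill as t2g^6 e_g^0.
Orbital CFSE = 6(-0.4) + 0(0.6) = -2.4Δ_oct = -2.4 × 381 = -914 kJ/mol.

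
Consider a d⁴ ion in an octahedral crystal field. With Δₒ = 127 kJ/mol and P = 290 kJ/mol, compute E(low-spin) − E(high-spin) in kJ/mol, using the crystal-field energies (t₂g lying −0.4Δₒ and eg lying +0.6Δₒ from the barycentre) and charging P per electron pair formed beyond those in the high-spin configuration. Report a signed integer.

163

High-spin: t₂g³ eg¹, CFSE = -0.6Δₒ = -76 kJ/mol.
Low-spin: t₂g⁴ eg⁰, orbital CFSE = -1.6Δₒ = -203 kJ/mol; plus 1 excess pair × P = +290 kJ/mol; total 87 kJ/mol.
E(LS) − E(HS) = 87 − (-76) = 163 kJ/mol.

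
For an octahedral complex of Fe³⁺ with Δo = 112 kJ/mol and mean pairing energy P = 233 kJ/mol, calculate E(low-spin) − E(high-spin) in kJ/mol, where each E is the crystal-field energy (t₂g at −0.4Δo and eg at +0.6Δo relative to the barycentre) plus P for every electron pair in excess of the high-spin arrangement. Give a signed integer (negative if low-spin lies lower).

242

Group 8 minus oxidation state +3 gives a d⁵ configuration for Fe³⁺.
In the high-spin limit (t₂g³ eg²) the orbital term is 0.0Δo = 0 kJ/mol, with no excess pairing.
For low-spin the configuration is t₂g⁵ eg⁰: orbital energy -2.0 × 112 = -224 kJ/mol, and 2 additional pairs relative to high-spin add 466 kJ/mol, giving 242 kJ/mol.
Thus E(LS) − E(HS) = 242 kJ/mol.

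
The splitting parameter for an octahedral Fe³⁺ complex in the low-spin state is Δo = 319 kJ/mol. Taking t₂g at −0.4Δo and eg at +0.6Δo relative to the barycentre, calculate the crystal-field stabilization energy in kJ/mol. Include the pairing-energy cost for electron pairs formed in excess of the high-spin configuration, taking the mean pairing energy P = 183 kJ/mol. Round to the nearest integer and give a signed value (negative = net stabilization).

Group 8 minus oxidation state +3 gives a d⁵ configuration for Fe³⁺.
Electron filling gives t₂g⁵ eg⁰.
CFSE(orbital) = 5×(-0.4Δo) + 0×(0.6Δo) = -2.0Δo; with Δo = 319 kJ/mol that is -638 kJ/mol.
Pairing penalty: 2 pairs vs 0 in the high-spin reference → 2 extra × P = 366 kJ/mol.
Combining: -638 + 366 = -272 kJ/mol.

-272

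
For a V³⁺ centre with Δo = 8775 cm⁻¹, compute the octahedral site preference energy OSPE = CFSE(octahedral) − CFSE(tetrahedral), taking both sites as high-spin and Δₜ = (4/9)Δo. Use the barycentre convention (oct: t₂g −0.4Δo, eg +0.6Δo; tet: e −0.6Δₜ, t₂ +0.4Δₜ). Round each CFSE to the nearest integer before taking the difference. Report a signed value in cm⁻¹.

-2340

V sits in group 5; removing 3 electrons leaves V³⁺ with 5 − 3 = 2 d electrons.
In an octahedral site d² (HS) is t2g^2 e_g^0, giving CFSE(oct) = -0.8Δo = -7020 cm⁻¹.
In a tetrahedral site the filling is e^2 t2^0: CFSE(tet) = -1.2Δₜ = -1.2 × (4/9)(8775) = -4680 cm⁻¹.
OSPE = CFSE(oct) − CFSE(tet) = -7020 − (-4680) = -2340 cm⁻¹.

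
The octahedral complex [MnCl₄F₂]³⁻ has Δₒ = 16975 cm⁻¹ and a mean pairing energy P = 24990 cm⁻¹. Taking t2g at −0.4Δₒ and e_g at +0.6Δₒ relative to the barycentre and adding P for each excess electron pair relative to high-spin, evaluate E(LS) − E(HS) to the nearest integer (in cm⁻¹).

8015

Ligand charges: 4×(-1) from Cl⁻ and 2×(-1) from F⁻ sum to -6; with overall charge -3, Mn is +3.
Group 7 minus oxidation state +3 gives a d⁴ configuration for Mn³⁺.
In the high-spin limit (t2g^3 e_g^1) the orbital term is -0.6Δₒ = -10185 cm⁻¹, with no excess pairing.
For low-spin the configuration is t2g^4 e_g^0: orbital energy -1.6 × 16975 = -27160 cm⁻¹, and 1 additional pair relative to high-spin adds 24990 cm⁻¹, giving -2170 cm⁻¹.
The difference is -2170 − (-10185) = 8015 cm⁻¹, so high-spin lies lower.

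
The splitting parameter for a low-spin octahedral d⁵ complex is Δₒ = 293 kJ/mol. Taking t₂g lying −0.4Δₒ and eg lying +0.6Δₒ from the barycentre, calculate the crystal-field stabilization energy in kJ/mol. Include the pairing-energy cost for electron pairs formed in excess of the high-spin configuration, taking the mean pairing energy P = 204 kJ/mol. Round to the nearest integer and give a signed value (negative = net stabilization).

-178

Configuration: t₂g⁵ eg⁰.
The orbital stabilization is -2.0Δₒ = -2.0 × 293 = -586 kJ/mol.
Pairing penalty: 2 pairs vs 0 in the high-spin reference → 2 extra × P = 408 kJ/mol.
Overall CFSE = -586 + 408 = -178 kJ/mol.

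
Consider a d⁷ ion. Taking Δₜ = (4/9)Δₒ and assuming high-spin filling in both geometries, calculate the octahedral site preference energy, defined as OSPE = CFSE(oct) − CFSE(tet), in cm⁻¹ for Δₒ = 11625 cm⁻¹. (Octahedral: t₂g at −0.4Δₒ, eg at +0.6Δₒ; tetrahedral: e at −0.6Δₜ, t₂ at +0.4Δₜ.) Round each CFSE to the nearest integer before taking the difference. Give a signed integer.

Octahedral (high-spin): t2g^5 e_g^2, CFSE = 5(−0.4) + 2(+0.6) = -0.8Δₒ = -0.8 × 11625 = -9300 cm⁻¹.
Tetrahedral e^4 t2^3 gives -1.2Δₜ = -1.2 × (4/9) × 11625 = -6200 cm⁻¹.
OSPE = CFSE(oct) − CFSE(tet) = -9300 − (-6200) = -3100 cm⁻¹.

-3100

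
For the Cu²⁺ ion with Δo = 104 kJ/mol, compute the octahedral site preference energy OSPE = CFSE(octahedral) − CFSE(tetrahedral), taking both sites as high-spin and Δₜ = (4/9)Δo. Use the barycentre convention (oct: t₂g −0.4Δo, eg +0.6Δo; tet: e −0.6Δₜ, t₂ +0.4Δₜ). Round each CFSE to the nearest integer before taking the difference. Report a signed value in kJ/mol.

-44

Cu sits in group 11; removing 2 electrons leaves Cu²⁺ with 11 − 2 = 9 d electrons.
Octahedral high-spin t2g^6 e_g^3: CFSE = -0.6 × 104 = -62 kJ/mol.
In a tetrahedral site the filling is e^4 t2^5: CFSE(tet) = -0.4Δₜ = -0.4 × (4/9)(104) = -18 kJ/mol.
OSPE = -62 − (-18) = -44 kJ/mol.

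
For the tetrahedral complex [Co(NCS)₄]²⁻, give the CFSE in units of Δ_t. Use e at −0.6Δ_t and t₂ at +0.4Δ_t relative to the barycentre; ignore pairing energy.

Each NCS⁻ contributes -1; 4 × (-1) = -4. With overall charge -2, Co is in the +2 oxidation state.
Group 9 minus oxidation state +2 gives a d⁷ configuration for Co²⁺.
Tetrahedral splitting is small, so the complex is high-spin.
Configuration: e⁴ t₂³.
CFSE = 4(-0.6Δ_t) + 3(0.4Δ_t) = -2.4Δ_t + 1.2Δ_t = -1.2Δ_t.

-1.2 Δ_t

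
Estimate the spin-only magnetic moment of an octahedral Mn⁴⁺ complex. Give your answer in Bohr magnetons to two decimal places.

Group 7 minus oxidation state +4 gives a d³ configuration for Mn⁴⁺.
For octahedral d³ the high- and low-spin configurations coincide.
Configuration: t₂g³ eg⁰ → 3 unpaired electrons.
μ(spin-only) = √[3(3+2)] = √15 ≈ 3.87 Bohr magnetons.

3.87 Bohr magnetons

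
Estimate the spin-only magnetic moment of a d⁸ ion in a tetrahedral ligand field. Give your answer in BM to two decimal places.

2.83 BM

Tetrahedral fields are weak (Δₜ ≈ 4/9 Δₒ), so electrons fill high-spin.
Configuration: e^4 t2^4 → 2 unpaired electrons.
μ(spin-only) = √[2(2+2)] = √8 ≈ 2.83 BM.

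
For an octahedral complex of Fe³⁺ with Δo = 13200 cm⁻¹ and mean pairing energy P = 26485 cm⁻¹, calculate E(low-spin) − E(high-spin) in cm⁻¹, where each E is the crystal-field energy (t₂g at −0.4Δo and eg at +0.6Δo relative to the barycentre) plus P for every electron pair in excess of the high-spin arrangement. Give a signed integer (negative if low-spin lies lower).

26570

Group 8 minus oxidation state +3 gives a d⁵ configuration for Fe³⁺.
High-spin: t₂g³ eg², CFSE = 0.0Δo = 0 cm⁻¹.
For low-spin the configuration is t₂g⁵ eg⁰: orbital energy -2.0 × 13200 = -26400 cm⁻¹, and 2 additional pairs relative to high-spin add 52970 cm⁻¹, giving 26570 cm⁻¹.
E(LS) − E(HS) = 26570 − (0) = 26570 cm⁻¹.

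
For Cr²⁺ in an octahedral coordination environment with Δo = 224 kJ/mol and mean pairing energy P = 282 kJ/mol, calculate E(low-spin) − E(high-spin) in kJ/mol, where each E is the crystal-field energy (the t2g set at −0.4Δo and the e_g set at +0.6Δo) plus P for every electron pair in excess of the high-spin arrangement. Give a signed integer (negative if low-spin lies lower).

58

Cr is in group 6, so Cr²⁺ is d⁴ (6 − 2 = 4).
High-spin d⁴ fills as t2g^3 e_g^1 with CFSE 3(−0.4) + 1(+0.6) = -0.6Δo = -134 kJ/mol.
Low-spin t2g^4 e_g^0 gives -1.6Δo = -358 kJ/mol, but forming 1 extra pair costs 1P = 282 kJ/mol, so E(LS) = -358 + 282 = -76 kJ/mol.
Thus E(LS) − E(HS) = 58 kJ/mol.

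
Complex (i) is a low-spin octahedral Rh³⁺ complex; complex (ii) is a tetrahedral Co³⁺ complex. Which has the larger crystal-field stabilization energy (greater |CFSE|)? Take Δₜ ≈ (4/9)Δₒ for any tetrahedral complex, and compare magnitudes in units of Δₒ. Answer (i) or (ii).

(i)

(i): Rh is in group 9, so Rh³⁺ is d⁶ (9 − 3 = 6); t2g^6 e_g^0, CFSE = -2.4Δₒ.
(ii): Co³⁺: group 9, so d-count = 9 − 3 = 6; Tetrahedral splitting is small, so the complex is high-spin; e³ t₂³, CFSE = -0.6Δₜ ≈ -0.27Δₒ.
So (i) has the larger |CFSE|.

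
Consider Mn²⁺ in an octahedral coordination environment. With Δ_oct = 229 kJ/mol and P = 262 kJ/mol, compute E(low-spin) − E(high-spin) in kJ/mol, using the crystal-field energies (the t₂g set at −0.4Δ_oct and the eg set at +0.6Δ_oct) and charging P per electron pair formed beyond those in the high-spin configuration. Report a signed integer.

Group 7 minus oxidation state +2 gives a d⁵ configuration for Mn²⁺.
High-spin: t₂g³ eg², CFSE = 0.0Δ_oct = 0 kJ/mol.
Low-spin t₂g⁵ eg⁰ gives -2.0Δ_oct = -458 kJ/mol, but forming 2 extra pairs costs 2P = 524 kJ/mol, so E(LS) = -458 + 524 = 66 kJ/mol.
Thus E(LS) − E(HS) = 66 kJ/mol.

66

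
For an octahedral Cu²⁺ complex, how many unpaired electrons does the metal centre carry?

1

Group 11 minus oxidation state +2 gives a d⁹ configuration for Cu²⁺.
Configuration: t₂g⁶ eg³, giving 1 unpaired electron.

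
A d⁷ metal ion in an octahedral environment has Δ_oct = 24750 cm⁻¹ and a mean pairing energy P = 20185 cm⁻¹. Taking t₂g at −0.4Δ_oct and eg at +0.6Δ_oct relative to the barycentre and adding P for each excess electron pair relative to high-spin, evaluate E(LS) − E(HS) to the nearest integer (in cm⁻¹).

-4565

High-spin: t₂g⁵ eg², CFSE = -0.8Δ_oct = -19800 cm⁻¹.
For low-spin the configuration is t₂g⁶ eg¹: orbital energy -1.8 × 24750 = -44550 cm⁻¹, and 1 additional pair relative to high-spin adds 20185 cm⁻¹, giving -24365 cm⁻¹.
The difference is -24365 − (-19800) = -4565 cm⁻¹, so low-spin lies lower.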